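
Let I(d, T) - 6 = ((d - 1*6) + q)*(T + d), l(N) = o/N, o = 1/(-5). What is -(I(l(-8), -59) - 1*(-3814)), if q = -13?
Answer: -7902481/1600 ≈ -4939.0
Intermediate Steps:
o = -1/5 ≈ -0.20000
l(N) = -1/(5*N)
I(d, T) = 6 + (-19 + d)*(T + d) (I(d, T) = 6 + ((d - 1*6) - 13)*(T + d) = 6 + ((d - 6) - 13)*(T + d) = 6 + ((-6 + d) - 13)*(T + d) = 6 + (-19 + d)*(T + d))
-(I(l(-8), -59) - 1*(-3814)) = -((6 + (-1/5/(-8))**2 - 19*(-59) - (-19)/(5*(-8)) - (-59)/(5*(-8))) - 1*(-3814)) = -((6 + (-1/5*(-1/8))**2 + 1121 - (-19)*(-1)/(5*8) - (-59)*(-1)/(5*8)) + 3814) = -((6 + (1/40)**2 + 1121 - 19*1/40 - 59*1/40) + 3814) = -((6 + 1/1600 + 1121 - 19/40 - 59/40) + 3814) = -(1800081/1600 + 3814) = -1*7902481/1600 = -7902481/1600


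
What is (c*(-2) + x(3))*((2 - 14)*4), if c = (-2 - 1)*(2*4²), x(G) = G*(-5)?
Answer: -8496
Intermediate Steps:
x(G) = -5*G
c = -96 (c = -6*16 = -3*32 = -96)
(c*(-2) + x(3))*((2 - 14)*4) = (-96*(-2) - 5*3)*((2 - 14)*4) = (192 - 15)*(-12*4) = 177*(-48) = -8496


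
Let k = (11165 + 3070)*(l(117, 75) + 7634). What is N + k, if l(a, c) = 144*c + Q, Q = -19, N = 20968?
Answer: 262158493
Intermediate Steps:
l(a, c) = -19 + 144*c (l(a, c) = 144*c - 19 = -19 + 144*c)
k = 262137525 (k = (11165 + 3070)*((-19 + 144*75) + 7634) = 14235*((-19 + 10800) + 7634) = 14235*(10781 + 7634) = 14235*18415 = 262137525)
N + k = 20968 + 262137525 = 262158493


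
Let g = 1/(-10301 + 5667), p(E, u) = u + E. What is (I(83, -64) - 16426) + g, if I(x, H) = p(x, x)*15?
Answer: -64579425/4634 ≈ -13936.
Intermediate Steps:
p(E, u) = E + u
g = -1/4634 (g = 1/(-4634) = -1/4634 ≈ -0.00021580)
I(x, H) = 30*x (I(x, H) = (x + x)*15 = (2*x)*15 = 30*x)
(I(83, -64) - 16426) + g = (30*83 - 16426) - 1/4634 = (2490 - 16426) - 1/4634 = -13936 - 1/4634 = -64579425/4634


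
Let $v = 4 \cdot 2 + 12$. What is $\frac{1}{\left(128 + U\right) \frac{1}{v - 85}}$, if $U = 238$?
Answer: $- \frac{65}{366} \approx -0.1776$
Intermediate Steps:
$v = 20$ ($v = 8 + 12 = 20$)
$\frac{1}{\left(128 + U\right) \frac{1}{v - 85}} = \frac{1}{\left(128 + 238\right) \frac{1}{20 - 85}} = \frac{1}{366 \frac{1}{-65}} = \frac{1}{366 \left(- \frac{1}{65}\right)} = \frac{1}{- \frac{366}{65}} = - \frac{65}{366}$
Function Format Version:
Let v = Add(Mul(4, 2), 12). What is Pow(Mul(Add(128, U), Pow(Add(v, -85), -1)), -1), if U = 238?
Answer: Rational(-65, 366) ≈ -0.17760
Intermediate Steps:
v = 20 (v = Add(8, 12) = 20)
Pow(Mul(Add(128, U), Pow(Add(v, -85), -1)), -1) = Pow(Mul(Add(128, 238), Pow(Add(20, -85), -1)), -1) = Pow(Mul(366, Pow(-65, -1)), -1) = Pow(Mul(366, Rational(-1, 65)), -1) = Pow(Rational(-366, 65), -1) = Rational(-65, 366)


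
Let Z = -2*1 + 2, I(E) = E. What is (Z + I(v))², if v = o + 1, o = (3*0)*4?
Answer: 1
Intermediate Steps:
o = 0 (o = 0*4 = 0)
v = 1 (v = 0 + 1 = 1)
Z = 0 (Z = -2 + 2 = 0)
(Z + I(v))² = (0 + 1)² = 1² = 1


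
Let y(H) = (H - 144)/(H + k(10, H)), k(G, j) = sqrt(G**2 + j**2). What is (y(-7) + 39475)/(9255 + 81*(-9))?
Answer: 1315481/284200 - 151*sqrt(149)/852600 ≈ 4.6266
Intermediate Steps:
y(H) = (-144 + H)/(H + sqrt(100 + H**2)) (y(H) = (H - 144)/(H + sqrt(10**2 + H**2)) = (-144 + H)/(H + sqrt(100 + H**2)))
(y(-7) + 39475)/(9255 + 81*(-9)) = ((-144 - 7)/(-7 + sqrt(100 + (-7)**2)) + 39475)/(9255 + 81*(-9)) = (-151/(-7 + sqrt(100 + 49)) + 39475)/(9255 - 729) = (-151/(-7 + sqrt(149)) + 39475)/8526 = (-151/(-7 + sqrt(149)) + 39475)*(1/8526) = (39475 - 151/(-7 + sqrt(149)))*(1/8526) = 39475/8526 - 151/(8526*(-7 + sqrt(149)))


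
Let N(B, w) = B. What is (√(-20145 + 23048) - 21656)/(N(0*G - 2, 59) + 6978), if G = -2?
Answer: -2707/872 + √2903/6976 ≈ -3.0966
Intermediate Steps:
(√(-20145 + 23048) - 21656)/(N(0*G - 2, 59) + 6978) = (√(-20145 + 23048) - 21656)/((0*(-2) - 2) + 6978) = (√2903 - 21656)/((0 - 2) + 6978) = (-21656 + √2903)/(-2 + 6978) = (-21656 + √2903)/6976 = (-21656 + √2903)*(1/6976) = -2707/872 + √2903/6976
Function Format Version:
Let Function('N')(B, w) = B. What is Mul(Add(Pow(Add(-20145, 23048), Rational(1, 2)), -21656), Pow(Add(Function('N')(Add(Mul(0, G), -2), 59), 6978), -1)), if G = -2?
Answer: Add(Rational(-2707, 872), Mul(Rational(1, 6976), Pow(2903, Rational(1, 2)))) ≈ -3.0966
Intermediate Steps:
Mul(Add(Pow(Add(-20145, 23048), Rational(1, 2)), -21656), Pow(Add(Function('N')(Add(Mul(0, G), -2), 59), 6978), -1)) = Mul(Add(Pow(Add(-20145, 23048), Rational(1, 2)), -21656), Pow(Add(Add(Mul(0, -2), -2), 6978), -1)) = Mul(Add(Pow(2903, Rational(1, 2)), -21656), Pow(Add(Add(0, -2), 6978), -1)) = Mul(Add(-21656, Pow(2903, Rational(1, 2))), Pow(Add(-2, 6978), -1)) = Mul(Add(-21656, Pow(2903, Rational(1, 2))), Pow(6976, -1)) = Mul(Add(-21656, Pow(2903, Rational(1, 2))), Rational(1, 6976)) = Add(Rational(-2707, 872), Mul(Rational(1, 6976), Pow(2903, Rational(1, 2))))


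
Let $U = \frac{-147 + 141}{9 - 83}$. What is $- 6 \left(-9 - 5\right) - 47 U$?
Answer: $\frac{2967}{37} \approx 80.189$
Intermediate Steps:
$U = \frac{3}{37}$ ($U = - \frac{6}{-74} = \left(-6\right) \left(- \frac{1}{74}\right) = \frac{3}{37} \approx 0.081081$)
$- 6 \left(-9 - 5\right) - 47 U = - 6 \left(-9 - 5\right) - \frac{141}{37} = \left(-6\right) \left(-14\right) - \frac{141}{37} = 84 - \frac{141}{37} = \frac{2967}{37}$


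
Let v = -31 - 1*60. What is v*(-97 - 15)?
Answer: 10192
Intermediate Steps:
v = -91 (v = -31 - 60 = -91)
v*(-97 - 15) = -91*(-97 - 15) = -91*(-112) = 10192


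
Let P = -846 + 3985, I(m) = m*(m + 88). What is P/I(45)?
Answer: 3139/5985 ≈ 0.52448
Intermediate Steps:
I(m) = m*(88 + m)
P = 3139
P/I(45) = 3139/((45*(88 + 45))) = 3139/((45*133)) = 3139/5985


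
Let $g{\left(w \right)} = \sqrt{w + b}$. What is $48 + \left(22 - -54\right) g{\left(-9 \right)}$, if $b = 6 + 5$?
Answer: $48 + 76 \sqrt{2} \approx 155.48$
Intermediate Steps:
$b = 11$
$g{\left(w \right)} = \sqrt{11 + w}$ ($g{\left(w \right)} = \sqrt{w + 11} = \sqrt{11 + w}$)
$48 + \left(22 - -54\right) g{\left(-9 \right)} = 48 + \left(22 - -54\right) \sqrt{11 - 9} = 48 + \left(22 + 54\right) \sqrt{2} = 48 + 76 \sqrt{2}$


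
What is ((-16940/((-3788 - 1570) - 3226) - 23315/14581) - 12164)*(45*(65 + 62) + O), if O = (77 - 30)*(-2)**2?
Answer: -2246740186094857/31290826 ≈ -7.1802e+7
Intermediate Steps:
O = 188 (O = 47*4 = 188)
((-16940/((-3788 - 1570) - 3226) - 23315/14581) - 12164)*(45*(65 + 62) + O) = ((-16940/((-3788 - 1570) - 3226) - 23315/14581) - 12164)*(45*(65 + 62) + 188) = ((-16940/(-5358 - 3226) - 23315*1/14581) - 12164)*(45*127 + 188) = ((-16940/(-8584) - 23315/14581) - 12164)*(5715 + 188) = ((-16940*(-1/8584) - 23315/14581) - 12164)*5903 = ((4235/2146 - 23315/14581) - 12164)*5903 = (11716545/31290826 - 12164)*5903 = -380609890919/31290826*5903 = -2246740186094857/31290826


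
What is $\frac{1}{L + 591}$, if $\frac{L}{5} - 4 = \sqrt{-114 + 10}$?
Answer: $\frac{47}{28917} - \frac{10 i \sqrt{26}}{375921} \approx 0.0016253 - 0.00013564 i$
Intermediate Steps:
$L = 20 + 10 i \sqrt{26}$ ($L = 20 + 5 \sqrt{-114 + 10} = 20 + 5 \sqrt{-104} = 20 + 5 \cdot 2 i \sqrt{26} = 20 + 10 i \sqrt{26} \approx 20.0 + 50.99 i$)
$\frac{1}{L + 591} = \frac{1}{\left(20 + 10 i \sqrt{26}\right) + 591} = \frac{1}{611 + 10 i \sqrt{26}}$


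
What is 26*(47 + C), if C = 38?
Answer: 2210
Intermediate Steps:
26*(47 + C) = 26*(47 + 38) = 26*85 = 2210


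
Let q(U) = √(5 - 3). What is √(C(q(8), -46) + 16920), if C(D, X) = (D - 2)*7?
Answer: √(16906 + 7*√2) ≈ 130.06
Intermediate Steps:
q(U) = √2
C(D, X) = -14 + 7*D (C(D, X) = (-2 + D)*7 = -14 + 7*D)
√(C(q(8), -46) + 16920) = √((-14 + 7*√2) + 16920) = √(16906 + 7*√2)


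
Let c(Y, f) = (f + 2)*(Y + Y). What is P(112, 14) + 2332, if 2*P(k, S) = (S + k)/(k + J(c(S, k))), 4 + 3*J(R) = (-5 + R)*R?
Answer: 23723986541/10173236 ≈ 2332.0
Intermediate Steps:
c(Y, f) = 2*Y*(2 + f) (c(Y, f) = (2 + f)*(2*Y) = 2*Y*(2 + f))
J(R) = -4/3 + R*(-5 + R)/3 (J(R) = -4/3 + ((-5 + R)*R)/3 = -4/3 + (R*(-5 + R))/3 = -4/3 + R*(-5 + R)/3)
P(k, S) = (S + k)/(2*(-4/3 + k - 10*S*(2 + k)/3 + 4*S²*(2 + k)²/3)) (P(k, S) = ((S + k)/(k + (-4/3 - 10*S*(2 + k)/3 + (2*S*(2 + k))²/3)))/2 = ((S + k)/(k + (-4/3 - 10*S*(2 + k)/3 + (4*S²*(2 + k)²)/3)))/2 = ((S + k)/(k + (-4/3 - 10*S*(2 + k)/3 + 4*S²*(2 + k)²/3)))/2 = ((S + k)/(-4/3 + k - 10*S*(2 + k)/3 + 4*S²*(2 + k)²/3))/2 = (S + k)/(2*(-4/3 + k - 10*S*(2 + k)/3 + 4*S²*(2 + k)²/3)))
P(112, 14) + 2332 = 3*(-1*14 - 1*112)/(2*(4 - 3*112 - 4*14²*(2 + 112)² + 10*14*(2 + 112))) + 2332 = 3*(-14 - 112)/(2*(4 - 336 - 4*196*114² + 10*14*114)) + 2332 = (3/2)*(-126)/(4 - 336 - 4*196*12996 + 15960) + 2332 = (3/2)*(-126)/(4 - 336 - 10188864 + 15960) + 2332 = (3/2)*(-126)/(-10173236) + 2332 = (3/2)*(-1/10173236)*(-126) + 2332 = 189/10173236 + 2332 = 23723986541/10173236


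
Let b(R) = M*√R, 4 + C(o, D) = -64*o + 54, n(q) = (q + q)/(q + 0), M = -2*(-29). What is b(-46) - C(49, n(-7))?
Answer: 3086 + 58*I*√46 ≈ 3086.0 + 393.38*I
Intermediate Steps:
M = 58
n(q) = 2 (n(q) = (2*q)/q = 2)
C(o, D) = 50 - 64*o (C(o, D) = -4 + (-64*o + 54) = -4 + (54 - 64*o) = 50 - 64*o)
b(R) = 58*√R
b(-46) - C(49, n(-7)) = 58*√(-46) - (50 - 64*49) = 58*(I*√46) - (50 - 3136) = 58*I*√46 - 1*(-3086) = 58*I*√46 + 3086 = 3086 + 58*I*√46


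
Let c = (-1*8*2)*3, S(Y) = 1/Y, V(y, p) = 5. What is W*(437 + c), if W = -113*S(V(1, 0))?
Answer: -43957/5 ≈ -8791.4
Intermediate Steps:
W = -113/5 ≈ -22.600
c = -48 (c = -8*2*3 = -16*3 = -48)
W*(437 + c) = -113*(437 - 48)/5 = -113/5*389 = -43957/5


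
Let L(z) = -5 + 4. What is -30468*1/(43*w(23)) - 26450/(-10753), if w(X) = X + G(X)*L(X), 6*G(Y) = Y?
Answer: -1834939174/53173585 ≈ -34.508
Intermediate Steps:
L(z) = -1
G(Y) = Y/6
w(X) = 5*X/6 (w(X) = X + (X/6)*(-1) = X - X/6 = 5*X/6)
-30468*1/(43*w(23)) - 26450/(-10753) = -30468/(43*((⅚)*23)) - 26450/(-10753) = -30468/(43*(115/6)) - 26450*(-1/10753) = -30468/4945/6 + 26450/10753 = -30468*6/4945 + 26450/10753 = -182808/4945 + 26450/10753 = -1834939174/53173585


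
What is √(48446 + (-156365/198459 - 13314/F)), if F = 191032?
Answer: √483550222260951307015909/3159334974 ≈ 220.10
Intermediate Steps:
√(48446 + (-156365/198459 - 13314/F)) = √(48446 + (-156365/198459 - 13314/191032)) = √(48446 + (-156365*1/198459 - 13314*1/191032)) = √(48446 + (-156365/198459 - 6657/95516)) = √(48446 - 16256500903/18956009844) = √(918326596401521/18956009844) = √483550222260951307015909/3159334974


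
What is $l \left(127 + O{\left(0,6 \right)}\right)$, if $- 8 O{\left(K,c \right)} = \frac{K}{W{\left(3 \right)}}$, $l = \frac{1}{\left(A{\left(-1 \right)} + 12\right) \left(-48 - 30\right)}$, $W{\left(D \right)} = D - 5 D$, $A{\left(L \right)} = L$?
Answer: $- \frac{127}{858} \approx -0.14802$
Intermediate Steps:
$W{\left(D \right)} = - 4 D$
$l = - \frac{1}{858}$ ($l = \frac{1}{\left(-1 + 12\right) \left(-48 - 30\right)} = \frac{1}{11 \left(-78\right)} = \frac{1}{-858} = - \frac{1}{858} \approx -0.0011655$)
$O{\left(K,c \right)} = \frac{K}{96}$ ($O{\left(K,c \right)} = - \frac{K \frac{1}{\left(-4\right) 3}}{8} = - \frac{K \frac{1}{-12}}{8} = - \frac{K \left(- \frac{1}{12}\right)}{8} = - \frac{\left(- \frac{1}{12}\right) K}{8} = \frac{K}{96}$)
$l \left(127 + O{\left(0,6 \right)}\right) = - \frac{127 + \frac{1}{96} \cdot 0}{858} = - \frac{127 + 0}{858} = \left(- \frac{1}{858}\right) 127 = - \frac{127}{858}$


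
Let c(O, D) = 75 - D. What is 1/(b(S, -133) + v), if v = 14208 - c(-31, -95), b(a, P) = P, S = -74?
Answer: 1/13905 ≈ 7.1917e-5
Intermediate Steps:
v = 14038 (v = 14208 - (75 - 1*(-95)) = 14208 - (75 + 95) = 14208 - 1*170 = 14208 - 170 = 14038)
1/(b(S, -133) + v) = 1/(-133 + 14038) = 1/13905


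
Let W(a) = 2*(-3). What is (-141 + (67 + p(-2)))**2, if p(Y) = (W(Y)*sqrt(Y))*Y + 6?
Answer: 4336 - 1632*I*sqrt(2) ≈ 4336.0 - 2308.0*I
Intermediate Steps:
W(a) = -6
p(Y) = 6 - 6*Y**(3/2) (p(Y) = (-6*sqrt(Y))*Y + 6 = -6*Y**(3/2) + 6 = 6 - 6*Y**(3/2))
(-141 + (67 + p(-2)))**2 = (-141 + (67 + (6 - (-12)*I*sqrt(2))))**2 = (-141 + (67 + (6 + 12*I*sqrt(2))))**2 = (-141 + (73 + 12*I*sqrt(2)))**2 = (-68 + 12*I*sqrt(2))**2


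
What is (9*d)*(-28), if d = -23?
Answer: 5796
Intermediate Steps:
(9*d)*(-28) = (9*(-23))*(-28) = -207*(-28) = 5796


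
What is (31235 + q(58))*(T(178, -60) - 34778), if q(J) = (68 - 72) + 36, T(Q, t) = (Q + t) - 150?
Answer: -1088404270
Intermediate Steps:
T(Q, t) = -150 + Q + t
q(J) = 32 (q(J) = -4 + 36 = 32)
(31235 + q(58))*(T(178, -60) - 34778) = (31235 + 32)*((-150 + 178 - 60) - 34778) = 31267*(-32 - 34778) = 31267*(-34810) = -1088404270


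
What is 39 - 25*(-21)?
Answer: 564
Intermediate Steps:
39 - 25*(-21) = 39 + 525 = 564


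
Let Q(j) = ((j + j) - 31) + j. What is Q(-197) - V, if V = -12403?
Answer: 11781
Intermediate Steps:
Q(j) = -31 + 3*j (Q(j) = (2*j - 31) + j = (-31 + 2*j) + j = -31 + 3*j)
Q(-197) - V = (-31 + 3*(-197)) - 1*(-12403) = (-31 - 591) + 12403 = -622 + 12403 = 11781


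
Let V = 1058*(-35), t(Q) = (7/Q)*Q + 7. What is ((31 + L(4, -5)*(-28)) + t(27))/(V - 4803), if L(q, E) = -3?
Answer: -129/41833 ≈ -0.0030837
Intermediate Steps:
t(Q) = 14 (t(Q) = 7 + 7 = 14)
V = -37030
((31 + L(4, -5)*(-28)) + t(27))/(V - 4803) = ((31 - 3*(-28)) + 14)/(-37030 - 4803) = ((31 + 84) + 14)/(-41833) = (115 + 14)*(-1/41833) = 129*(-1/41833) = -129/41833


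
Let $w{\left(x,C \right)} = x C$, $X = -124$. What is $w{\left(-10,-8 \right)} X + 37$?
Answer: $-9883$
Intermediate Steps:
$w{\left(x,C \right)} = C x$
$w{\left(-10,-8 \right)} X + 37 = \left(-8\right) \left(-10\right) \left(-124\right) + 37 = 80 \left(-124\right) + 37 = -9920 + 37 = -9883$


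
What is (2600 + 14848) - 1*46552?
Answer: -29104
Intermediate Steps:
(2600 + 14848) - 1*46552 = 17448 - 46552 = -29104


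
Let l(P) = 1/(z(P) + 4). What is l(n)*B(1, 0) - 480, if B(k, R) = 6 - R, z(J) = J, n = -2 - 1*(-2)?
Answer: -957/2 ≈ -478.50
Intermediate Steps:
n = 0 (n = -2 + 2 = 0)
l(P) = 1/(4 + P) (l(P) = 1/(P + 4) = 1/(4 + P))
l(n)*B(1, 0) - 480 = (6 - 1*0)/(4 + 0) - 480 = (6 + 0)/4 - 480 = (¼)*6 - 480 = 3/2 - 480 = -957/2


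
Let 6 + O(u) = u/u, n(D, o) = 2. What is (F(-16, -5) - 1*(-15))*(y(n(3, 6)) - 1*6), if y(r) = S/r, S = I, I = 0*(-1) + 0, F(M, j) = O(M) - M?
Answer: -156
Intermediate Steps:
O(u) = -5 (O(u) = -6 + u/u = -6 + 1 = -5)
F(M, j) = -5 - M
I = 0 (I = 0 + 0 = 0)
S = 0
y(r) = 0 (y(r) = 0/r = 0)
(F(-16, -5) - 1*(-15))*(y(n(3, 6)) - 1*6) = ((-5 - 1*(-16)) - 1*(-15))*(0 - 1*6) = ((-5 + 16) + 15)*(0 - 6) = (11 + 15)*(-6) = 26*(-6) = -156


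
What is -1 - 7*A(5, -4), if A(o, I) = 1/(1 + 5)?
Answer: -13/6 ≈ -2.1667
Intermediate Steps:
A(o, I) = ⅙ (A(o, I) = 1/6 = ⅙)
-1 - 7*A(5, -4) = -1 - 7*⅙ = -1 - 7/6 = -13/6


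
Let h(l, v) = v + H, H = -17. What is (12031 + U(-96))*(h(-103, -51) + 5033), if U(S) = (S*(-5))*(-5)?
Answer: 47817915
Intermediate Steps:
h(l, v) = -17 + v (h(l, v) = v - 17 = -17 + v)
U(S) = 25*S (U(S) = -5*S*(-5) = 25*S)
(12031 + U(-96))*(h(-103, -51) + 5033) = (12031 + 25*(-96))*((-17 - 51) + 5033) = (12031 - 2400)*(-68 + 5033) = 9631*4965 = 47817915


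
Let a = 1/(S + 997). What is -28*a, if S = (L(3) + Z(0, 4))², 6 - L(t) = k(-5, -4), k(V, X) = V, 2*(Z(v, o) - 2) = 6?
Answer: -4/179 ≈ -0.022346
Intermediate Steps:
Z(v, o) = 5 (Z(v, o) = 2 + (½)*6 = 2 + 3 = 5)
L(t) = 11 (L(t) = 6 - 1*(-5) = 6 + 5 = 11)
S = 256 (S = (11 + 5)² = 16² = 256)
a = 1/1253 (a = 1/(256 + 997) = 1/1253 ≈ 0.00079808)
-28*a = -28*1/1253 = -4/179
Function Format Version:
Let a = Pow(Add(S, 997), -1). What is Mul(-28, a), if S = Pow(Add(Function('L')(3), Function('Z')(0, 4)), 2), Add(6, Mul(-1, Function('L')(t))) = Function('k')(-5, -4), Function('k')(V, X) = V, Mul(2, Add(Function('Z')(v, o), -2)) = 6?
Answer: Rational(-4, 179) ≈ -0.022346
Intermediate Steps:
Function('Z')(v, o) = 5 (Function('Z')(v, o) = Add(2, Mul(Rational(1, 2), 6)) = Add(2, 3) = 5)
Function('L')(t) = 11 (Function('L')(t) = Add(6, Mul(-1, -5)) = Add(6, 5) = 11)
S = 256 (S = Pow(Add(11, 5), 2) = Pow(16, 2) = 256)
a = Rational(1, 1253) (a = Pow(Add(256, 997), -1) = Pow(1253, -1) = Rational(1, 1253) ≈ 0.00079808)
Mul(-28, a) = Mul(-28, Rational(1, 1253)) = Rational(-4, 179)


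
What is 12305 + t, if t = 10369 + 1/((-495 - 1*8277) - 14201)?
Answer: 520889801/22973 ≈ 22674.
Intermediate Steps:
t = 238207036/22973 (t = 10369 + 1/((-495 - 8277) - 14201) = 10369 + 1/(-8772 - 14201) = 10369 + 1/(-22973) = 10369 - 1/22973 = 238207036/22973 ≈ 10369.)
12305 + t = 12305 + 238207036/22973 = 520889801/22973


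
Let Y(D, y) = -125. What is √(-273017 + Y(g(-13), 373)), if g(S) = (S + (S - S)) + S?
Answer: I*√273142 ≈ 522.63*I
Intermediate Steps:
g(S) = 2*S (g(S) = (S + 0) + S = S + S = 2*S)
√(-273017 + Y(g(-13), 373)) = √(-273017 - 125) = √(-273142) = I*√273142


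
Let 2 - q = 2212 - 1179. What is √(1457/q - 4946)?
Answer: I*√5258907273/1031 ≈ 70.338*I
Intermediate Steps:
q = -1031 (q = 2 - (2212 - 1179) = 2 - 1*1033 = 2 - 1033 = -1031)
√(1457/q - 4946) = √(1457/(-1031) - 4946) = √(1457*(-1/1031) - 4946) = √(-1457/1031 - 4946) = √(-5100783/1031) = I*√5258907273/1031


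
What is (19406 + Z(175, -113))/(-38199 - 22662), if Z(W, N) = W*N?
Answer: 123/20287 ≈ 0.0060630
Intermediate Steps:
Z(W, N) = N*W
(19406 + Z(175, -113))/(-38199 - 22662) = (19406 - 113*175)/(-38199 - 22662) = (19406 - 19775)/(-60861) = -369*(-1/60861) = 123/20287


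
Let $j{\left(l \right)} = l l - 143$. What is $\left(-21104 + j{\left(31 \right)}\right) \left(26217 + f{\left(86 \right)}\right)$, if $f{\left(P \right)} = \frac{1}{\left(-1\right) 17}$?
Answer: $- \frac{9041226768}{17} \approx -5.3184 \cdot 10^{8}$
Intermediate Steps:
$j{\left(l \right)} = -143 + l^{2}$ ($j{\left(l \right)} = l^{2} - 143 = -143 + l^{2}$)
$f{\left(P \right)} = - \frac{1}{17}$ ($f{\left(P \right)} = \frac{1}{-17} = - \frac{1}{17}$)
$\left(-21104 + j{\left(31 \right)}\right) \left(26217 + f{\left(86 \right)}\right) = \left(-21104 - \left(143 - 31^{2}\right)\right) \left(26217 - \frac{1}{17}\right) = \left(-21104 + \left(-143 + 961\right)\right) \frac{445688}{17} = \left(-21104 + 818\right) \frac{445688}{17} = \left(-20286\right) \frac{445688}{17} = - \frac{9041226768}{17}$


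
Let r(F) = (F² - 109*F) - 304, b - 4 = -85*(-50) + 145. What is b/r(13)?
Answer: -4399/1552 ≈ -2.8344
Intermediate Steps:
b = 4399 (b = 4 + (-85*(-50) + 145) = 4 + (4250 + 145) = 4 + 4395 = 4399)
r(F) = -304 + F² - 109*F
b/r(13) = 4399/(-304 + 13² - 109*13) = 4399/(-304 + 169 - 1417) = 4399/(-1552) = 4399*(-1/1552) = -4399/1552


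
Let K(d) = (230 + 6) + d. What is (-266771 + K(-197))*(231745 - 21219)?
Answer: -56154021032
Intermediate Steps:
K(d) = 236 + d
(-266771 + K(-197))*(231745 - 21219) = (-266771 + (236 - 197))*(231745 - 21219) = (-266771 + 39)*210526 = -266732*210526 = -56154021032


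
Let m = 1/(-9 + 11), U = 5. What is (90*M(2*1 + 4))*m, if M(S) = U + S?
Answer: 495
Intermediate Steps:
M(S) = 5 + S
m = ½ (m = 1/2 = ½ ≈ 0.50000)
(90*M(2*1 + 4))*m = (90*(5 + (2*1 + 4)))*(½) = (90*(5 + (2 + 4)))*(½) = (90*(5 + 6))*(½) = (90*11)*(½) = 990*(½) = 495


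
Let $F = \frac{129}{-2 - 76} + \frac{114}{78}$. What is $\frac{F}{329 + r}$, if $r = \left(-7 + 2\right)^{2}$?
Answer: $- \frac{5}{9204} \approx -0.00054324$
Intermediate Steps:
$r = 25$ ($r = \left(-5\right)^{2} = 25$)
$F = - \frac{5}{26}$ ($F = \frac{129}{-78} + 114 \cdot \frac{1}{78} = 129 \left(- \frac{1}{78}\right) + \frac{19}{13} = - \frac{43}{26} + \frac{19}{13} = - \frac{5}{26} \approx -0.19231$)
$\frac{F}{329 + r} = \frac{1}{329 + 25} \left(- \frac{5}{26}\right) = \frac{1}{354} \left(- \frac{5}{26}\right) = - \frac{5}{9204}$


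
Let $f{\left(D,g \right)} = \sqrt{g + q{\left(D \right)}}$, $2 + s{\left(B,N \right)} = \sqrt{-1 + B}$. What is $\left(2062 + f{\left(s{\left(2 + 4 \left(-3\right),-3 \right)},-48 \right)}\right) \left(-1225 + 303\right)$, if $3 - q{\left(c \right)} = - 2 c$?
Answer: $-1901164 - 922 \sqrt{-49 + 2 i \sqrt{11}} \approx -1.9016 \cdot 10^{6} - 6468.7 i$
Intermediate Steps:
$q{\left(c \right)} = 3 + 2 c$ ($q{\left(c \right)} = 3 - - 2 c = 3 + 2 c$)
$s{\left(B,N \right)} = -2 + \sqrt{-1 + B}$
$f{\left(D,g \right)} = \sqrt{3 + g + 2 D}$ ($f{\left(D,g \right)} = \sqrt{g + \left(3 + 2 D\right)} = \sqrt{3 + g + 2 D}$)
$\left(2062 + f{\left(s{\left(2 + 4 \left(-3\right),-3 \right)},-48 \right)}\right) \left(-1225 + 303\right) = \left(2062 + \sqrt{3 - 48 + 2 \left(-2 + \sqrt{-1 + \left(2 + 4 \left(-3\right)\right)}\right)}\right) \left(-1225 + 303\right) = \left(2062 + \sqrt{3 - 48 + 2 \left(-2 + \sqrt{-1 + \left(2 - 12\right)}\right)}\right) \left(-922\right) = \left(2062 + \sqrt{3 - 48 + 2 \left(-2 + \sqrt{-1 - 10}\right)}\right) \left(-922\right) = \left(2062 + \sqrt{3 - 48 + 2 \left(-2 + \sqrt{-11}\right)}\right) \left(-922\right) = \left(2062 + \sqrt{3 - 48 + 2 \left(-2 + i \sqrt{11}\right)}\right) \left(-922\right) = \left(2062 + \sqrt{3 - 48 - \left(4 - 2 i \sqrt{11}\right)}\right) \left(-922\right) = \left(2062 + \sqrt{-49 + 2 i \sqrt{11}}\right) \left(-922\right) = -1901164 - 922 \sqrt{-49 + 2 i \sqrt{11}}$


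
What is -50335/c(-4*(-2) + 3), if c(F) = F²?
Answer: -50335/121 ≈ -415.99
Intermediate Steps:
-50335/c(-4*(-2) + 3) = -50335/(-4*(-2) + 3)² = -50335/(8 + 3)² = -50335/(11²) = -50335/121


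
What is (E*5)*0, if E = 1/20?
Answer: 0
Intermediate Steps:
E = 1/20 ≈ 0.050000
(E*5)*0 = ((1/20)*5)*0 = (1/4)*0 = 0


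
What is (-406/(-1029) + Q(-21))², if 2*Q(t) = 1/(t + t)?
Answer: 5625/38416 ≈ 0.14642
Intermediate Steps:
Q(t) = 1/(4*t) (Q(t) = 1/(2*(t + t)) = 1/(2*((2*t))) = (1/(2*t))/2 = 1/(4*t))
(-406/(-1029) + Q(-21))² = (-406/(-1029) + (¼)/(-21))² = (-406*(-1/1029) + (¼)*(-1/21))² = (58/147 - 1/84)² = (75/196)² = 5625/38416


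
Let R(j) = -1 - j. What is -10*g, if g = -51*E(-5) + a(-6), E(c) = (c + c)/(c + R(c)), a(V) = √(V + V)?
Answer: 5100 - 20*I*√3 ≈ 5100.0 - 34.641*I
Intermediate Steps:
a(V) = √2*√V (a(V) = √(2*V) = √2*√V)
E(c) = -2*c (E(c) = (c + c)/(c + (-1 - c)) = (2*c)/(-1) = (2*c)*(-1) = -2*c)
g = -510 + 2*I*√3 (g = -(-102)*(-5) + √2*√(-6) = -51*10 + √2*(I*√6) = -510 + 2*I*√3 ≈ -510.0 + 3.4641*I)
-10*g = -10*(-510 + 2*I*√3) = 5100 - 20*I*√3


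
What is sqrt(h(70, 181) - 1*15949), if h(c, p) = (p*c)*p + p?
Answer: sqrt(2277502) ≈ 1509.1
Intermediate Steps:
h(c, p) = p + c*p**2 (h(c, p) = (c*p)*p + p = c*p**2 + p = p + c*p**2)
sqrt(h(70, 181) - 1*15949) = sqrt(181*(1 + 70*181) - 1*15949) = sqrt(181*(1 + 12670) - 15949) = sqrt(181*12671 - 15949) = sqrt(2293451 - 15949) = sqrt(2277502)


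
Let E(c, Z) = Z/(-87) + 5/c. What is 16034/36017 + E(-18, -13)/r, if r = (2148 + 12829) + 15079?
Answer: 251558732749/565079068944 ≈ 0.44517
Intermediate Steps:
r = 30056 (r = 14977 + 15079 = 30056)
E(c, Z) = 5/c - Z/87 (E(c, Z) = Z*(-1/87) + 5/c = -Z/87 + 5/c = 5/c - Z/87)
16034/36017 + E(-18, -13)/r = 16034/36017 + (5/(-18) - 1/87*(-13))/30056 = 16034*(1/36017) + (5*(-1/18) + 13/87)*(1/30056) = 16034/36017 + (-5/18 + 13/87)*(1/30056) = 16034/36017 - 67/522*1/30056 = 16034/36017 - 67/15689232 = 251558732749/565079068944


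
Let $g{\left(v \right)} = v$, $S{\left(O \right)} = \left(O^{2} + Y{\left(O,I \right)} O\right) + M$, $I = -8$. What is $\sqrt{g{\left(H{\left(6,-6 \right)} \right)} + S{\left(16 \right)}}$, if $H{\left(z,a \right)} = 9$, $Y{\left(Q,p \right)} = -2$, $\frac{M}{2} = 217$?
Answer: $\sqrt{667} \approx 25.826$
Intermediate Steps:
$M = 434$ ($M = 2 \cdot 217 = 434$)
$S{\left(O \right)} = 434 + O^{2} - 2 O$ ($S{\left(O \right)} = \left(O^{2} - 2 O\right) + 434 = 434 + O^{2} - 2 O$)
$\sqrt{g{\left(H{\left(6,-6 \right)} \right)} + S{\left(16 \right)}} = \sqrt{9 + \left(434 + 16^{2} - 32\right)} = \sqrt{9 + \left(434 + 256 - 32\right)} = \sqrt{9 + 658} = \sqrt{667}$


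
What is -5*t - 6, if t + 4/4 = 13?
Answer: -66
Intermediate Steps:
t = 12 (t = -1 + 13 = 12)
-5*t - 6 = -5*12 - 6 = -60 - 6 = -66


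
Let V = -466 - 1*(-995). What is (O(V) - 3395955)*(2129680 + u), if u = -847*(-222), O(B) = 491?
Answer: -7869714449296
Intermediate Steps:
V = 529 (V = -466 + 995 = 529)
u = 188034
(O(V) - 3395955)*(2129680 + u) = (491 - 3395955)*(2129680 + 188034) = -3395464*2317714 = -7869714449296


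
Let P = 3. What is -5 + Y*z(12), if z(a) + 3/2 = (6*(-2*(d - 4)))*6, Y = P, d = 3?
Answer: 413/2 ≈ 206.50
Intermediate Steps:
Y = 3
z(a) = 141/2 (z(a) = -3/2 + (6*(-2*(3 - 4)))*6 = -3/2 + (6*(-2*(-1)))*6 = -3/2 + (6*2)*6 = -3/2 + 12*6 = -3/2 + 72 = 141/2)
-5 + Y*z(12) = -5 + 3*(141/2) = -5 + 423/2 = 413/2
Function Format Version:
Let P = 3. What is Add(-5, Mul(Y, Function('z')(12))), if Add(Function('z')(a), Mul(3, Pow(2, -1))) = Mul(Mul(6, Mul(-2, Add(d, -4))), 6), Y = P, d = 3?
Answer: Rational(413, 2) ≈ 206.50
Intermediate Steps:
Y = 3
Function('z')(a) = Rational(141, 2) (Function('z')(a) = Add(Rational(-3, 2), Mul(Mul(6, Mul(-2, Add(3, -4))), 6)) = Add(Rational(-3, 2), Mul(Mul(6, Mul(-2, -1)), 6)) = Add(Rational(-3, 2), Mul(Mul(6, 2), 6)) = Add(Rational(-3, 2), Mul(12, 6)) = Add(Rational(-3, 2), 72) = Rational(141, 2))
Add(-5, Mul(Y, Function('z')(12))) = Add(-5, Mul(3, Rational(141, 2))) = Add(-5, Rational(423, 2)) = Rational(413, 2)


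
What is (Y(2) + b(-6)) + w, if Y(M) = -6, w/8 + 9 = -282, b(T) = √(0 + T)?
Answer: -2334 + I*√6 ≈ -2334.0 + 2.4495*I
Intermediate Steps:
b(T) = √T
w = -2328 (w = -72 + 8*(-282) = -72 - 2256 = -2328)
(Y(2) + b(-6)) + w = (-6 + √(-6)) - 2328 = (-6 + I*√6) - 2328 = -2334 + I*√6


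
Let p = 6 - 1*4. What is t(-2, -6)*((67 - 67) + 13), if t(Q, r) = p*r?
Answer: -156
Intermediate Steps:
p = 2 (p = 6 - 4 = 2)
t(Q, r) = 2*r
t(-2, -6)*((67 - 67) + 13) = (2*(-6))*((67 - 67) + 13) = -12*(0 + 13) = -12*13 = -156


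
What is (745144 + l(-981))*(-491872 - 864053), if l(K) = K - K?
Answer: -1010359378200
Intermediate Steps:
l(K) = 0
(745144 + l(-981))*(-491872 - 864053) = (745144 + 0)*(-491872 - 864053) = 745144*(-1355925) = -1010359378200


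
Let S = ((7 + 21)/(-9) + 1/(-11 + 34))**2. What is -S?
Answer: -403225/42849 ≈ -9.4104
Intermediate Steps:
S = 403225/42849 (S = (28*(-1/9) + 1/23)**2 = (-28/9 + 1/23)**2 = (-635/207)**2 = 403225/42849 ≈ 9.4104)
-S = -1*403225/42849 = -403225/42849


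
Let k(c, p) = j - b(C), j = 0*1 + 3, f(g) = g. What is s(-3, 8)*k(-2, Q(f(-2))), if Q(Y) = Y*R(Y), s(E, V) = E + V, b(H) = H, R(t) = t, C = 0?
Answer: 15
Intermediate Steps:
j = 3 (j = 0 + 3 = 3)
Q(Y) = Y² (Q(Y) = Y*Y = Y²)
k(c, p) = 3 (k(c, p) = 3 - 1*0 = 3 + 0 = 3)
s(-3, 8)*k(-2, Q(f(-2))) = (-3 + 8)*3 = 5*3 = 15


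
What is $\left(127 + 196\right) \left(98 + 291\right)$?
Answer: $125647$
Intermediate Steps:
$\left(127 + 196\right) \left(98 + 291\right) = 323 \cdot 389 = 125647$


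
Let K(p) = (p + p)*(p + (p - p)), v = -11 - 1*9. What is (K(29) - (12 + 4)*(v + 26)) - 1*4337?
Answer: -2751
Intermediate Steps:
v = -20 (v = -11 - 9 = -20)
K(p) = 2*p² (K(p) = (2*p)*(p + 0) = (2*p)*p = 2*p²)
(K(29) - (12 + 4)*(v + 26)) - 1*4337 = (2*29² - (12 + 4)*(-20 + 26)) - 1*4337 = (2*841 - 16*6) - 4337 = (1682 - 1*96) - 4337 = (1682 - 96) - 4337 = 1586 - 4337 = -2751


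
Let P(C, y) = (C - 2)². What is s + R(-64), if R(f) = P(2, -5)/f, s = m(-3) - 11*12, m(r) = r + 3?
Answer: -132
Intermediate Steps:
m(r) = 3 + r
P(C, y) = (-2 + C)²
s = -132 (s = (3 - 3) - 11*12 = 0 - 132 = -132)
R(f) = 0 (R(f) = (-2 + 2)²/f = 0²/f = 0/f = 0)
s + R(-64) = -132 + 0 = -132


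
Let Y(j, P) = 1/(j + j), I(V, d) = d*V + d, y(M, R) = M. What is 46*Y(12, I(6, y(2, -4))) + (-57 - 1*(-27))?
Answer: -337/12 ≈ -28.083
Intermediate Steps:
I(V, d) = d + V*d (I(V, d) = V*d + d = d + V*d)
Y(j, P) = 1/(2*j)
46*Y(12, I(6, y(2, -4))) + (-57 - 1*(-27)) = 46*((1/2)/12) + (-57 - 1*(-27)) = 46*((1/2)*(1/12)) + (-57 + 27) = 46*(1/24) - 30 = 23/12 - 30 = -337/12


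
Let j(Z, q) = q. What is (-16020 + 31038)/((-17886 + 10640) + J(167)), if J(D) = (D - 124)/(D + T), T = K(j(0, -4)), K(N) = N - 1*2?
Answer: -2417898/1166563 ≈ -2.0727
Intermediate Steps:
K(N) = -2 + N (K(N) = N - 2 = -2 + N)
T = -6 (T = -2 - 4 = -6)
J(D) = (-124 + D)/(-6 + D) (J(D) = (D - 124)/(D - 6) = (-124 + D)/(-6 + D))
(-16020 + 31038)/((-17886 + 10640) + J(167)) = (-16020 + 31038)/((-17886 + 10640) + (-124 + 167)/(-6 + 167)) = 15018/(-7246 + 43/161) = 15018/(-1166563/161) = 15018*(-161/1166563) = -2417898/1166563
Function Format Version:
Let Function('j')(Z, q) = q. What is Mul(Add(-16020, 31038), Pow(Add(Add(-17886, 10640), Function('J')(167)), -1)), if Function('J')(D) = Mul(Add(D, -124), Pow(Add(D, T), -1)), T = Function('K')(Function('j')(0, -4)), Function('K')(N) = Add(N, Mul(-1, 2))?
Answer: Rational(-2417898, 1166563) ≈ -2.0727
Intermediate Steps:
Function('K')(N) = Add(-2, N) (Function('K')(N) = Add(N, -2) = Add(-2, N))
T = -6 (T = Add(-2, -4) = -6)
Function('J')(D) = Mul(Pow(Add(-6, D), -1), Add(-124, D)) (Function('J')(D) = Mul(Add(D, -124), Pow(Add(D, -6), -1)) = Mul(Add(-124, D), Pow(Add(-6, D), -1)) = Mul(Pow(Add(-6, D), -1), Add(-124, D)))
Mul(Add(-16020, 31038), Pow(Add(Add(-17886, 10640), Function('J')(167)), -1)) = Mul(Add(-16020, 31038), Pow(Add(Add(-17886, 10640), Mul(Pow(Add(-6, 167), -1), Add(-124, 167))), -1)) = Mul(15018, Pow(Add(-7246, Mul(Pow(161, -1), 43)), -1)) = Mul(15018, Pow(Add(-7246, Mul(Rational(1, 161), 43)), -1)) = Mul(15018, Pow(Add(-7246, Rational(43, 161)), -1)) = Mul(15018, Pow(Rational(-1166563, 161), -1)) = Mul(15018, Rational(-161, 1166563)) = Rational(-2417898, 1166563)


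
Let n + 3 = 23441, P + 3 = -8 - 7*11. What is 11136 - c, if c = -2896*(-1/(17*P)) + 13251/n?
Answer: 48814047835/4382906 ≈ 11137.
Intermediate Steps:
P = -88 (P = -3 + (-8 - 7*11) = -3 + (-8 - 77) = -3 - 85 = -88)
n = 23438 (n = -3 + 23441 = 23438)
c = -6006619/4382906 (c = -2896/((-88*(-17))) + 13251/23438 = -2896/1496 + 13251*(1/23438) = -2896*1/1496 + 13251/23438 = -362/187 + 13251/23438 = -6006619/4382906 ≈ -1.3705)
11136 - c = 11136 - 1*(-6006619/4382906) = 11136 + 6006619/4382906 = 48814047835/4382906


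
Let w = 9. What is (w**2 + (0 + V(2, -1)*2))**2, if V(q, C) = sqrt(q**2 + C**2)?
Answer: 6581 + 324*sqrt(5) ≈ 7305.5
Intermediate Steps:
V(q, C) = sqrt(C**2 + q**2)
(w**2 + (0 + V(2, -1)*2))**2 = (9**2 + (0 + sqrt((-1)**2 + 2**2)*2))**2 = (81 + (0 + sqrt(1 + 4)*2))**2 = (81 + (0 + sqrt(5)*2))**2 = (81 + (0 + 2*sqrt(5)))**2 = (81 + 2*sqrt(5))**2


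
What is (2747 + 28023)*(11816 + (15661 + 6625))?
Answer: 1049318540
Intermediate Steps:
(2747 + 28023)*(11816 + (15661 + 6625)) = 30770*(11816 + 22286) = 30770*34102 = 1049318540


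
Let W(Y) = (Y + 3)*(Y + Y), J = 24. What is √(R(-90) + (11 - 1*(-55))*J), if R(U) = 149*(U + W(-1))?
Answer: I*√12422 ≈ 111.45*I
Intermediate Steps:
W(Y) = 2*Y*(3 + Y) (W(Y) = (3 + Y)*(2*Y) = 2*Y*(3 + Y))
R(U) = -596 + 149*U (R(U) = 149*(U + 2*(-1)*(3 - 1)) = 149*(U + 2*(-1)*2) = 149*(U - 4) = 149*(-4 + U) = -596 + 149*U)
√(R(-90) + (11 - 1*(-55))*J) = √((-596 + 149*(-90)) + (11 - 1*(-55))*24) = √((-596 - 13410) + (11 + 55)*24) = √(-14006 + 66*24) = √(-14006 + 1584) = √(-12422) = I*√12422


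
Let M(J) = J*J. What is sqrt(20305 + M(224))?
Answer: sqrt(70481) ≈ 265.48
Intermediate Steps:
M(J) = J**2
sqrt(20305 + M(224)) = sqrt(20305 + 224**2) = sqrt(20305 + 50176) = sqrt(70481)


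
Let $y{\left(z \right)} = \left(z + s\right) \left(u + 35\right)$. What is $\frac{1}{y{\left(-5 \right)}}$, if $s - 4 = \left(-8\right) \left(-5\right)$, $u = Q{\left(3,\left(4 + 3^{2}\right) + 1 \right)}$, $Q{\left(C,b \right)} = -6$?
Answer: $\frac{1}{1131} \approx 0.00088417$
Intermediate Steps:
$u = -6$
$s = 44$ ($s = 4 - -40 = 4 + 40 = 44$)
$y{\left(z \right)} = 1276 + 29 z$ ($y{\left(z \right)} = \left(z + 44\right) \left(-6 + 35\right) = \left(44 + z\right) 29 = 1276 + 29 z$)
$\frac{1}{y{\left(-5 \right)}} = \frac{1}{1276 + 29 \left(-5\right)} = \frac{1}{1276 - 145} = \frac{1}{1131}$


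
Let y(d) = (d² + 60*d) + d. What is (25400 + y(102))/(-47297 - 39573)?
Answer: -21013/43435 ≈ -0.48378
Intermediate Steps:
y(d) = d² + 61*d
(25400 + y(102))/(-47297 - 39573) = (25400 + 102*(61 + 102))/(-47297 - 39573) = (25400 + 102*163)/(-86870) = (25400 + 16626)*(-1/86870) = 42026*(-1/86870) = -21013/43435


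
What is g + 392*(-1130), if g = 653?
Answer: -442307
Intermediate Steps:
g + 392*(-1130) = 653 + 392*(-1130) = 653 - 442960 = -442307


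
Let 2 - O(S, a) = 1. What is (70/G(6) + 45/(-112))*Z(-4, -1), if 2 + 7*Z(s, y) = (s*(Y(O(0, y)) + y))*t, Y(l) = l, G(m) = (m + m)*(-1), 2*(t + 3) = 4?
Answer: 2095/1176 ≈ 1.7815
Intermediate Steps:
t = -1 (t = -3 + (½)*4 = -3 + 2 = -1)
G(m) = -2*m (G(m) = (2*m)*(-1) = -2*m)
O(S, a) = 1 (O(S, a) = 2 - 1*1 = 2 - 1 = 1)
Z(s, y) = -2/7 - s*(1 + y)/7 (Z(s, y) = -2/7 + ((s*(1 + y))*(-1))/7 = -2/7 + (-s*(1 + y))/7 = -2/7 - s*(1 + y)/7)
(70/G(6) + 45/(-112))*Z(-4, -1) = (70/((-2*6)) + 45/(-112))*(-2/7 - ⅐*(-4) - ⅐*(-4)*(-1)) = (70/(-12) + 45*(-1/112))*(-2/7 + 4/7 - 4/7) = (70*(-1/12) - 45/112)*(-2/7) = (-35/6 - 45/112)*(-2/7) = -2095/336*(-2/7) = 2095/1176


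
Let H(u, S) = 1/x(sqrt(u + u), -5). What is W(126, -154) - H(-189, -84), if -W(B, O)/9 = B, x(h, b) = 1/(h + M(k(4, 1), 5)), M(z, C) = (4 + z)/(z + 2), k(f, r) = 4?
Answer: -3406/3 - 3*I*sqrt(42) ≈ -1135.3 - 19.442*I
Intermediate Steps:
M(z, C) = (4 + z)/(2 + z)
x(h, b) = 1/(4/3 + h) (x(h, b) = 1/(h + (4 + 4)/(2 + 4)) = 1/(h + 8/6) = 1/(h + (1/6)*8) = 1/(h + 4/3) = 1/(4/3 + h))
W(B, O) = -9*B
H(u, S) = 4/3 + sqrt(2)*sqrt(u) (H(u, S) = 1/(3/(4 + 3*sqrt(u + u))) = 1/(3/(4 + 3*sqrt(2*u))) = 1/(3/(4 + 3*(sqrt(2)*sqrt(u)))) = 1/(3/(4 + 3*sqrt(2)*sqrt(u))) = 4/3 + sqrt(2)*sqrt(u))
W(126, -154) - H(-189, -84) = -9*126 - (4/3 + sqrt(2)*sqrt(-189)) = -1134 - (4/3 + sqrt(2)*(3*I*sqrt(21))) = -1134 - (4/3 + 3*I*sqrt(42)) = -1134 + (-4/3 - 3*I*sqrt(42)) = -3406/3 - 3*I*sqrt(42)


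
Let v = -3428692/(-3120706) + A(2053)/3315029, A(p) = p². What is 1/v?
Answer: 5172615445237/12259696573611 ≈ 0.42192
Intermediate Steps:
v = 12259696573611/5172615445237 (v = -3428692/(-3120706) + 2053²/3315029 = -3428692*(-1/3120706) + 4214809*(1/3315029) = 1714346/1560353 + 4214809/3315029 = 12259696573611/5172615445237 ≈ 2.3701)
1/v = 1/(12259696573611/5172615445237) = 5172615445237/12259696573611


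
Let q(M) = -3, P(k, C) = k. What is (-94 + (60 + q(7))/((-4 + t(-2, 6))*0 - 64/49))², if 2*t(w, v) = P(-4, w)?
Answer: 77598481/4096 ≈ 18945.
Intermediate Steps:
t(w, v) = -2 (t(w, v) = (½)*(-4) = -2)
(-94 + (60 + q(7))/((-4 + t(-2, 6))*0 - 64/49))² = (-94 + (60 - 3)/((-4 - 2)*0 - 64/49))² = (-94 + 57/(-6*0 - 64*1/49))² = (-94 + 57/(0 - 64/49))² = (-94 + 57/(-64/49))² = (-94 + 57*(-49/64))² = (-94 - 2793/64)² = (-8809/64)² = 77598481/4096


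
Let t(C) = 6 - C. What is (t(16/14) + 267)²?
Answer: 3621409/49 ≈ 73906.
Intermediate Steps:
(t(16/14) + 267)² = ((6 - 16/14) + 267)² = ((6 - 1*8/7) + 267)² = ((6 - 8/7) + 267)² = (34/7 + 267)² = (1903/7)² = 3621409/49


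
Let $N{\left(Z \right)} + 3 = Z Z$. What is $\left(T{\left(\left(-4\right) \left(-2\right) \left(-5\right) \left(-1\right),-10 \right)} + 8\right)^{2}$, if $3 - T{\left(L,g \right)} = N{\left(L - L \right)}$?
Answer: $196$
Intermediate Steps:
$N{\left(Z \right)} = -3 + Z^{2}$ ($N{\left(Z \right)} = -3 + Z Z = -3 + Z^{2}$)
$T{\left(L,g \right)} = 6$ ($T{\left(L,g \right)} = 3 - \left(-3 + \left(L - L\right)^{2}\right) = 3 - \left(-3 + 0^{2}\right) = 3 - \left(-3 + 0\right) = 3 - -3 = 3 + 3 = 6$)
$\left(T{\left(\left(-4\right) \left(-2\right) \left(-5\right) \left(-1\right),-10 \right)} + 8\right)^{2} = \left(6 + 8\right)^{2} = 14^{2} = 196$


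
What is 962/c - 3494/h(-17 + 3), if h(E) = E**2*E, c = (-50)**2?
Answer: 1421841/857500 ≈ 1.6581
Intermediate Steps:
c = 2500
h(E) = E**3
962/c - 3494/h(-17 + 3) = 962/2500 - 3494/(-17 + 3)**3 = 962*(1/2500) - 3494/((-14)**3) = 481/1250 - 3494/(-2744) = 481/1250 - 3494*(-1/2744) = 481/1250 + 1747/1372 = 1421841/857500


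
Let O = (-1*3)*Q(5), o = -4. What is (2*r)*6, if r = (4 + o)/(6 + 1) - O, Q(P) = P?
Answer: 180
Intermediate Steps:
O = -15 (O = -1*3*5 = -3*5 = -15)
r = 15 (r = (4 - 4)/(6 + 1) - 1*(-15) = 0/7 + 15 = 0*(⅐) + 15 = 0 + 15 = 15)
(2*r)*6 = (2*15)*6 = 30*6 = 180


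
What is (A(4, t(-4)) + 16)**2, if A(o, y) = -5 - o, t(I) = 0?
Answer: 49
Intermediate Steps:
(A(4, t(-4)) + 16)**2 = ((-5 - 1*4) + 16)**2 = ((-5 - 4) + 16)**2 = (-9 + 16)**2 = 7**2 = 49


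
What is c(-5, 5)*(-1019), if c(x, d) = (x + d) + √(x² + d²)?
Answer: -5095*√2 ≈ -7205.4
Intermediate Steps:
c(x, d) = d + x + √(d² + x²) (c(x, d) = (d + x) + √(d² + x²) = d + x + √(d² + x²))
c(-5, 5)*(-1019) = (5 - 5 + √(5² + (-5)²))*(-1019) = (5 - 5 + √(25 + 25))*(-1019) = (5 - 5 + √50)*(-1019) = (5 - 5 + 5*√2)*(-1019) = (5*√2)*(-1019) = -5095*√2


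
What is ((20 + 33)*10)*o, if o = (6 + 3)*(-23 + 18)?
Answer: -23850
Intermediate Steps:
o = -45 (o = 9*(-5) = -45)
((20 + 33)*10)*o = ((20 + 33)*10)*(-45) = (53*10)*(-45) = 530*(-45) = -23850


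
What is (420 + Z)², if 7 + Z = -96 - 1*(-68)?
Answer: 148225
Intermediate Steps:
Z = -35 (Z = -7 + (-96 - 1*(-68)) = -7 + (-96 + 68) = -7 - 28 = -35)
(420 + Z)² = (420 - 35)² = 385² = 148225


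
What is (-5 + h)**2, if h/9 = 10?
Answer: 7225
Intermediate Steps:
h = 90 (h = 9*10 = 90)
(-5 + h)**2 = (-5 + 90)**2 = 85**2 = 7225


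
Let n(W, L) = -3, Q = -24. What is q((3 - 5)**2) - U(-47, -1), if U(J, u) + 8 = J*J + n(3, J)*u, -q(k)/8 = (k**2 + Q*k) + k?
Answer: -1596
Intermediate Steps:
q(k) = -8*k**2 + 184*k (q(k) = -8*((k**2 - 24*k) + k) = -8*(k**2 - 23*k) = -8*k**2 + 184*k)
U(J, u) = -8 + J**2 - 3*u (U(J, u) = -8 + (J*J - 3*u) = -8 + (J**2 - 3*u) = -8 + J**2 - 3*u)
q((3 - 5)**2) - U(-47, -1) = 8*(3 - 5)**2*(23 - (3 - 5)**2) - (-8 + (-47)**2 - 3*(-1)) = 8*(-2)**2*(23 - 1*(-2)**2) - (-8 + 2209 + 3) = 8*4*(23 - 1*4) - 1*2204 = 8*4*(23 - 4) - 2204 = 8*4*19 - 2204 = 608 - 2204 = -1596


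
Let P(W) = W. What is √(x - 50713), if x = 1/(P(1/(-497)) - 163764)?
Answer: 3*I*√37327289632477878214/81390709 ≈ 225.2*I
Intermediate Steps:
x = -497/81390709 (x = 1/(1/(-497) - 163764) = 1/(-1/497 - 163764) = 1/(-81390709/497) = -497/81390709 ≈ -6.1063e-6)
√(x - 50713) = √(-497/81390709 - 50713) = √(-4127567026014/81390709) = 3*I*√37327289632477878214/81390709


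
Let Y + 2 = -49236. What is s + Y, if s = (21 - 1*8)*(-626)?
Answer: -57376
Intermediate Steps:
Y = -49238 (Y = -2 - 49236 = -49238)
s = -8138 (s = (21 - 8)*(-626) = 13*(-626) = -8138)
s + Y = -8138 - 49238 = -57376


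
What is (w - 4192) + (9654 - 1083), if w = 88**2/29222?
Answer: 63985441/14611 ≈ 4379.3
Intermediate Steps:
w = 3872/14611 (w = 7744*(1/29222) = 3872/14611 ≈ 0.26501)
(w - 4192) + (9654 - 1083) = (3872/14611 - 4192) + (9654 - 1083) = -61245440/14611 + 8571 = 63985441/14611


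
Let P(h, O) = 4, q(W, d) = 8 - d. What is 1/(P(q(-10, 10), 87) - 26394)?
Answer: -1/26390 ≈ -3.7893e-5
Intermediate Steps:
1/(P(q(-10, 10), 87) - 26394) = 1/(4 - 26394) = 1/(-26390) = -1/26390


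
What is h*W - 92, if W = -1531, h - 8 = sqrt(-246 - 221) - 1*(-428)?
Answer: -667608 - 1531*I*sqrt(467) ≈ -6.6761e+5 - 33085.0*I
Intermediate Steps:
h = 436 + I*sqrt(467) (h = 8 + (sqrt(-246 - 221) - 1*(-428)) = 8 + (sqrt(-467) + 428) = 8 + (I*sqrt(467) + 428) = 8 + (428 + I*sqrt(467)) = 436 + I*sqrt(467) ≈ 436.0 + 21.61*I)
h*W - 92 = (436 + I*sqrt(467))*(-1531) - 92 = (-667516 - 1531*I*sqrt(467)) - 92 = -667608 - 1531*I*sqrt(467)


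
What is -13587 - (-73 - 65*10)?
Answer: -12864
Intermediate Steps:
-13587 - (-73 - 65*10) = -13587 - (-73 - 650) = -13587 - 1*(-723) = -13587 + 723 = -12864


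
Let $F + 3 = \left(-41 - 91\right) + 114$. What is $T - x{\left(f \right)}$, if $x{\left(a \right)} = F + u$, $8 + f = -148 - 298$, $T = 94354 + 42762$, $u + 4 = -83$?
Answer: $137224$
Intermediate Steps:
$u = -87$ ($u = -4 - 83 = -87$)
$T = 137116$
$f = -454$ ($f = -8 - 446 = -454$)
$F = -21$ ($F = -3 + \left(\left(-41 - 91\right) + 114\right) = -3 + \left(-132 + 114\right) = -3 - 18 = -21$)
$x{\left(a \right)} = -108$ ($x{\left(a \right)} = -21 - 87 = -108$)
$T - x{\left(f \right)} = 137116 - -108 = 137116 + 108 = 137224$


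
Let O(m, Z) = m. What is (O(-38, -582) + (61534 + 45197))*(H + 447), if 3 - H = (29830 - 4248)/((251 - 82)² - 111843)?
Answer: 2000626156013/41641 ≈ 4.8045e+7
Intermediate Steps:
H = 137714/41641 (H = 3 - (29830 - 4248)/((251 - 82)² - 111843) = 3 - 25582/(169² - 111843) = 3 - 25582/(28561 - 111843) = 3 - 25582/(-83282) = 3 - 25582*(-1)/83282 = 3 - 1*(-12791/41641) = 3 + 12791/41641 = 137714/41641 ≈ 3.3072)
(O(-38, -582) + (61534 + 45197))*(H + 447) = (-38 + (61534 + 45197))*(137714/41641 + 447) = (-38 + 106731)*(18751241/41641) = 106693*(18751241/41641) = 2000626156013/41641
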